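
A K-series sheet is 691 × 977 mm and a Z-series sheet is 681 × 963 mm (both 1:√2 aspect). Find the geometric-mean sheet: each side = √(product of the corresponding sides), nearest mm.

686 × 970 mm

Short side: √(691 · 681) = √470571 ≈ 686.0 → 686 mm
Long side: √(977 · 963) = √940851 ≈ 970.0 → 970 mm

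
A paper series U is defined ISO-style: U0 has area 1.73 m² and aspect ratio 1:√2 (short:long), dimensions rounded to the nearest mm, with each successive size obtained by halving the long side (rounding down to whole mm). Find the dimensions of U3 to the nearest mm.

391 × 553 mm

Let U0's short side be w mm. w · w√2 = 1.73 m² = 1,730,000 mm², so w ≈ 1106.0 mm and w√2 ≈ 1564.2 mm → U0 = 1106 × 1564 mm.
U1: ⌊1564/2⌋ × 1106 = 782 × 1106 mm
U2: ⌊1106/2⌋ × 782 = 553 × 782 mm
U3: ⌊782/2⌋ × 553 = 391 × 553 mm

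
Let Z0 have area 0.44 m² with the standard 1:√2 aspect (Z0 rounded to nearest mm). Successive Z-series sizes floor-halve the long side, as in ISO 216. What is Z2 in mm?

Let Z0's short side be w mm. w · w√2 = 0.44 m² = 440,000 mm², so w ≈ 557.8 mm and w√2 ≈ 788.8 mm → Z0 = 558 × 789 mm.
Z1: ⌊789/2⌋ × 558 = 394 × 558 mm
Z2: ⌊558/2⌋ × 394 = 279 × 394 mm

279 × 394 mm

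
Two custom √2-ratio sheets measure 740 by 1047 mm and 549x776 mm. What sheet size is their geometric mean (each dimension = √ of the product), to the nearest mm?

637 × 901 mm

Short side: √(740 · 549) = √406260 ≈ 637.4 → 637 mm
Long side: √(1047 · 776) = √812472 ≈ 901.4 → 901 mm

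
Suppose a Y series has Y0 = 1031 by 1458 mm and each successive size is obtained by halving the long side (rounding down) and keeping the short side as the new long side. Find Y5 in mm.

Y1: ⌊1458/2⌋ × 1031 = 729 × 1031 mm
Y2: ⌊1031/2⌋ × 729 = 515 × 729 mm
Y3: ⌊729/2⌋ × 515 = 364 × 515 mm
Y4: ⌊515/2⌋ × 364 = 257 × 364 mm
Y5: ⌊364/2⌋ × 257 = 182 × 257 mm

182 × 257 mm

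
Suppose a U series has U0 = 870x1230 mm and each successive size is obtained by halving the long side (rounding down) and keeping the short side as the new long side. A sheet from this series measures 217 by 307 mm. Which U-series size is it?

U0: 870 × 1230 mm
U1: 615 × 870 mm
U2: 435 × 615 mm
U3: 307 × 435 mm
U4: 217 × 307 mm
U5: 153 × 217 mm
→ matches U4.

U4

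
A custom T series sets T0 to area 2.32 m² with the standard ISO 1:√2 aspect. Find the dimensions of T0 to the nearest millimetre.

1281 × 1811 mm

Let the short side be w mm. Then w · w√2 = 2.32 m² = 2,320,000 mm².
w² = 2,320,000/√2, so w ≈ 1280.8 mm; long side = w√2 ≈ 1811.3 mm.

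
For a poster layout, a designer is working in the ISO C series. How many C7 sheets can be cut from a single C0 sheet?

Each ISO step halves the sheet: 1 × C0 → 2 × C1 → 4 × C2 → 8 × C3 → …
From C0 to C7 is 7 halving steps: 2^7 = 128.

128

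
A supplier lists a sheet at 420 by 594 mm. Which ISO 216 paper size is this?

A2 (420 × 594 mm)

Aspect ratio 594/420 ≈ 1.414 — close to the ISO √2 ≈ 1.414.
In the A-series (A0 area = 1 m²): A2 = 420 × 594 mm.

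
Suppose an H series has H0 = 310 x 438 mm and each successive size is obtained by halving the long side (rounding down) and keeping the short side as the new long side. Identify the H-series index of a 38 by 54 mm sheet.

H6

H0: 310 × 438 mm
H1: 219 × 310 mm
H2: 155 × 219 mm
H3: 109 × 155 mm
H4: 77 × 109 mm
H5: 54 × 77 mm
H6: 38 × 54 mm
H7: 27 × 38 mm
→ matches H6.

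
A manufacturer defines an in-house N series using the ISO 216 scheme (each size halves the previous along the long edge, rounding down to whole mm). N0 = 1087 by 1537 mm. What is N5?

192 × 271 mm

N1: ⌊1537/2⌋ × 1087 = 768 × 1087 mm
N2: ⌊1087/2⌋ × 768 = 543 × 768 mm
N3: ⌊768/2⌋ × 543 = 384 × 543 mm
N4: ⌊543/2⌋ × 384 = 271 × 384 mm
N5: ⌊384/2⌋ × 271 = 192 × 271 mm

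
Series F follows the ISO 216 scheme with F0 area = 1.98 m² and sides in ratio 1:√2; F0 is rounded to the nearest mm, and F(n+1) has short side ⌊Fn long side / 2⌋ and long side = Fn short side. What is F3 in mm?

418 × 591 mm

Let F0's short side be w mm. w · w√2 = 1.98 m² = 1,980,000 mm², so w ≈ 1183.2 mm and w√2 ≈ 1673.4 mm → F0 = 1183 × 1673 mm.
F1: ⌊1673/2⌋ × 1183 = 836 × 1183 mm
F2: ⌊1183/2⌋ × 836 = 591 × 836 mm
F3: ⌊836/2⌋ × 591 = 418 × 591 mm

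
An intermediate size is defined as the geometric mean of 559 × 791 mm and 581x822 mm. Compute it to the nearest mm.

570 × 806 mm

Short side: √(559 · 581) = √324779 ≈ 569.9 → 570 mm
Long side: √(791 · 822) = √650202 ≈ 806.4 → 806 mm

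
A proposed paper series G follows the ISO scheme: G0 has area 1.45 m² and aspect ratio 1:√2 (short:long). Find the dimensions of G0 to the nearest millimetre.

1013 × 1432 mm

Let the short side be w mm. Then w · w√2 = 1.45 m² = 1,450,000 mm².
w² = 1,450,000/√2, so w ≈ 1012.6 mm; long side = w√2 ≈ 1432.0 mm.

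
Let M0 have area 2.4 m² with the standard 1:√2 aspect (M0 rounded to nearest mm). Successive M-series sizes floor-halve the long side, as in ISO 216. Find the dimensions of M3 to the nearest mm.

Let M0's short side be w mm. w · w√2 = 2.4 m² = 2,400,000 mm², so w ≈ 1302.7 mm and w√2 ≈ 1842.3 mm → M0 = 1303 × 1842 mm.
M1: ⌊1842/2⌋ × 1303 = 921 × 1303 mm
M2: ⌊1303/2⌋ × 921 = 651 × 921 mm
M3: ⌊921/2⌋ × 651 = 460 × 651 mm

460 × 651 mm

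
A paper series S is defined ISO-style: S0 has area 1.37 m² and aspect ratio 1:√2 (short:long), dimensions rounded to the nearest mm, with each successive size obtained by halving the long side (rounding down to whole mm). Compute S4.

246 × 348 mm

Let S0's short side be w mm. w · w√2 = 1.37 m² = 1,370,000 mm², so w ≈ 984.2 mm and w√2 ≈ 1391.9 mm → S0 = 984 × 1392 mm.
S1: ⌊1392/2⌋ × 984 = 696 × 984 mm
S2: ⌊984/2⌋ × 696 = 492 × 696 mm
S3: ⌊696/2⌋ × 492 = 348 × 492 mm
S4: ⌊492/2⌋ × 348 = 246 × 348 mm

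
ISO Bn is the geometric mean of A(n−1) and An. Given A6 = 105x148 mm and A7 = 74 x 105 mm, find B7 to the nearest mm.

Short side: √(105 · 74) = √7770 ≈ 88.1 → 88 mm
Long side: √(148 · 105) = √15540 ≈ 124.7 → 125 mm

88 × 125 mm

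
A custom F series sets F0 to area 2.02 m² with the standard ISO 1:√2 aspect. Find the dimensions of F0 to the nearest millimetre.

Let the short side be w mm. Then w · w√2 = 2.02 m² = 2,020,000 mm².
w² = 2,020,000/√2, so w ≈ 1195.1 mm; long side = w√2 ≈ 1690.2 mm.

1195 × 1690 mm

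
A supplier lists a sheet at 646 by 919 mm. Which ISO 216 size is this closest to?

C1 (648 × 917 mm)

Aspect ratio 919/646 ≈ 1.423 — close to the ISO √2 ≈ 1.414.
In the C-series (envelope sizes, between A and B): C1 = 648 × 917 mm.
Off by 4 mm total — nearest standard size.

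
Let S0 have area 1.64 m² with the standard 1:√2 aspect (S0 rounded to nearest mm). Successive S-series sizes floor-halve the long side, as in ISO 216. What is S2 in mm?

538 × 761 mm

Let S0's short side be w mm. w · w√2 = 1.64 m² = 1,640,000 mm², so w ≈ 1076.9 mm and w√2 ≈ 1522.9 mm → S0 = 1077 × 1523 mm.
S1: ⌊1523/2⌋ × 1077 = 761 × 1077 mm
S2: ⌊1077/2⌋ × 761 = 538 × 761 mm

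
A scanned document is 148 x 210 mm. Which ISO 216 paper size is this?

Aspect ratio 210/148 ≈ 1.419 — close to the ISO √2 ≈ 1.414.
In the A-series (A0 area = 1 m²): A5 = 148 × 210 mm.

A5 (148 × 210 mm)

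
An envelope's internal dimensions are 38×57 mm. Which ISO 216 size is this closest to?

Aspect ratio 57/38 ≈ 1.500 (ISO target is √2 ≈ 1.414).
In the C-series (envelope sizes, between A and B): C9 = 40 × 57 mm.
Off by 2 mm total — nearest standard size.

C9 (40 × 57 mm)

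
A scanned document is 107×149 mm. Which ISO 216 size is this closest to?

Aspect ratio 149/107 ≈ 1.393 (ISO target is √2 ≈ 1.414).
In the A-series (A0 area = 1 m²): A6 = 105 × 148 mm.
Off by 3 mm total — nearest standard size.

A6 (105 × 148 mm)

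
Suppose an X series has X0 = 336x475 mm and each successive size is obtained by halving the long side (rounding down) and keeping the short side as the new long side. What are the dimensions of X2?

X1: ⌊475/2⌋ × 336 = 237 × 336 mm
X2: ⌊336/2⌋ × 237 = 168 × 237 mm

168 × 237 mm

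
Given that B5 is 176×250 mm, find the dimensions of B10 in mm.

B6: ⌊250/2⌋ × 176 = 125 × 176 mm
B7: ⌊176/2⌋ × 125 = 88 × 125 mm
B8: ⌊125/2⌋ × 88 = 62 × 88 mm
B9: ⌊88/2⌋ × 62 = 44 × 62 mm
B10: ⌊62/2⌋ × 44 = 31 × 44 mm

31 × 44 mm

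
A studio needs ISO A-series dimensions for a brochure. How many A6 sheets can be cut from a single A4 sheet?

4

A4 = 210 × 297 mm; A6 = 105 × 148 mm.
Each halving step doubles the count; 2 steps from A4 to A6.
2^2 = 4.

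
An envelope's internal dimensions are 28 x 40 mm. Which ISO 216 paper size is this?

C10 (28 × 40 mm)

Aspect ratio 40/28 ≈ 1.429 — close to the ISO √2 ≈ 1.414.
In the C-series (envelope sizes, between A and B): C10 = 28 × 40 mm.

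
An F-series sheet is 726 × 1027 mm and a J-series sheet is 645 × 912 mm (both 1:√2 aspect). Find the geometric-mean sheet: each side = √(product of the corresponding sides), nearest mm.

Short side: √(726 · 645) = √468270 ≈ 684.3 → 684 mm
Long side: √(1027 · 912) = √936624 ≈ 967.8 → 968 mm

684 × 968 mm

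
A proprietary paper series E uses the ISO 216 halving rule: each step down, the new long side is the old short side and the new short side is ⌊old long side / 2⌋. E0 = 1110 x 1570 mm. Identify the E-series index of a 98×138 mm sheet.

E7

E0: 1110 × 1570 mm
E1: 785 × 1110 mm
E2: 555 × 785 mm
E3: 392 × 555 mm
E4: 277 × 392 mm
E5: 196 × 277 mm
E6: 138 × 196 mm
E7: 98 × 138 mm
E8: 69 × 98 mm
→ matches E7.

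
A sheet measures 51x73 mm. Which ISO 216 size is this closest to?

Aspect ratio 73/51 ≈ 1.431 (ISO target is √2 ≈ 1.414).
In the A-series (A0 area = 1 m²): A8 = 52 × 74 mm.
Off by 2 mm total — nearest standard size.

A8 (52 × 74 mm)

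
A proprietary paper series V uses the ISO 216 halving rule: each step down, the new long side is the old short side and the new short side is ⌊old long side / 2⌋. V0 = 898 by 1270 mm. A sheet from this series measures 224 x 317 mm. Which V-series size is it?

V0: 898 × 1270 mm
V1: 635 × 898 mm
V2: 449 × 635 mm
V3: 317 × 449 mm
V4: 224 × 317 mm
V5: 158 × 224 mm
→ matches V4.

V4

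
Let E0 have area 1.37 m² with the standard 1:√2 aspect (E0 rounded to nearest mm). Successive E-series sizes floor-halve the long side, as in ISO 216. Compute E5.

174 × 246 mm

Let E0's short side be w mm. w · w√2 = 1.37 m² = 1,370,000 mm², so w ≈ 984.2 mm and w√2 ≈ 1391.9 mm → E0 = 984 × 1392 mm.
E1: ⌊1392/2⌋ × 984 = 696 × 984 mm
E2: ⌊984/2⌋ × 696 = 492 × 696 mm
E3: ⌊696/2⌋ × 492 = 348 × 492 mm
E4: ⌊492/2⌋ × 348 = 246 × 348 mm
E5: ⌊348/2⌋ × 246 = 174 × 246 mm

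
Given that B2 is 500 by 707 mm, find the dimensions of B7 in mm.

88 × 125 mm

B3: ⌊707/2⌋ × 500 = 353 × 500 mm
B4: ⌊500/2⌋ × 353 = 250 × 353 mm
B5: ⌊353/2⌋ × 250 = 176 × 250 mm
B6: ⌊250/2⌋ × 176 = 125 × 176 mm
B7: ⌊176/2⌋ × 125 = 88 × 125 mm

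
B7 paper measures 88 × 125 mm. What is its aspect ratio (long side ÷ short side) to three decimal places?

1.420

125 / 88 = 1.420
ISO 216 targets √2 ≈ 1.414; the +0.006 deviation is from mm rounding.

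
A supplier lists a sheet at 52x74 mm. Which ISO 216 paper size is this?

Aspect ratio 74/52 ≈ 1.423 — close to the ISO √2 ≈ 1.414.
In the A-series (A0 area = 1 m²): A8 = 52 × 74 mm.

A8 (52 × 74 mm)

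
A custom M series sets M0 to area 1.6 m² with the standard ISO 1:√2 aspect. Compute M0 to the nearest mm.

1064 × 1504 mm

Let the short side be w mm. Then w · w√2 = 1.6 m² = 1,600,000 mm².
w² = 1,600,000/√2, so w ≈ 1063.7 mm; long side = w√2 ≈ 1504.2 mm.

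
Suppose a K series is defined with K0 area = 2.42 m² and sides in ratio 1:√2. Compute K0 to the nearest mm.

1308 × 1850 mm

Let the short side be w mm. Then w · w√2 = 2.42 m² = 2,420,000 mm².
w² = 2,420,000/√2, so w ≈ 1308.1 mm; long side = w√2 ≈ 1850.0 mm.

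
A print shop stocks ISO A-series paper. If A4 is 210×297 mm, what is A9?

A5: ⌊297/2⌋ × 210 = 148 × 210 mm
A6: ⌊210/2⌋ × 148 = 105 × 148 mm
A7: ⌊148/2⌋ × 105 = 74 × 105 mm
A8: ⌊105/2⌋ × 74 = 52 × 74 mm
A9: ⌊74/2⌋ × 52 = 37 × 52 mm

37 × 52 mm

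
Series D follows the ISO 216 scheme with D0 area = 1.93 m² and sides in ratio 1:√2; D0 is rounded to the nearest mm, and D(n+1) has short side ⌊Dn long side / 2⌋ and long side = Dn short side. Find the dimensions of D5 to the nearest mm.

Let D0's short side be w mm. w · w√2 = 1.93 m² = 1,930,000 mm², so w ≈ 1168.2 mm and w√2 ≈ 1652.1 mm → D0 = 1168 × 1652 mm.
D1: ⌊1652/2⌋ × 1168 = 826 × 1168 mm
D2: ⌊1168/2⌋ × 826 = 584 × 826 mm
D3: ⌊826/2⌋ × 584 = 413 × 584 mm
D4: ⌊584/2⌋ × 413 = 292 × 413 mm
D5: ⌊413/2⌋ × 292 = 206 × 292 mm

206 × 292 mm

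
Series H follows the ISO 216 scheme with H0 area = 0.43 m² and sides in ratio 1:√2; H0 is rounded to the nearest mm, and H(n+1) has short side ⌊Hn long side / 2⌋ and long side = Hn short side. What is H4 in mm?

137 × 195 mm

Let H0's short side be w mm. w · w√2 = 0.43 m² = 430,000 mm², so w ≈ 551.4 mm and w√2 ≈ 779.8 mm → H0 = 551 × 780 mm.
H1: ⌊780/2⌋ × 551 = 390 × 551 mm
H2: ⌊551/2⌋ × 390 = 275 × 390 mm
H3: ⌊390/2⌋ × 275 = 195 × 275 mm
H4: ⌊275/2⌋ × 195 = 137 × 195 mm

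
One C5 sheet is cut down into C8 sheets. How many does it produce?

8

Each ISO step halves the sheet: 1 × C5 → 2 × C6 → 4 × C7 → 8 × C8
From C5 to C8 is 3 halving steps: 2^3 = 8.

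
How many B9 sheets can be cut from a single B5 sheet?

Each ISO step halves the sheet: 1 × B5 → 2 × B6 → 4 × B7 → 8 × B8 → …
From B5 to B9 is 4 halving steps: 2^4 = 16.

16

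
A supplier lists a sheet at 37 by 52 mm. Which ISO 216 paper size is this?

Aspect ratio 52/37 ≈ 1.405 — close to the ISO √2 ≈ 1.414.
In the A-series (A0 area = 1 m²): A9 = 37 × 52 mm.

A9 (37 × 52 mm)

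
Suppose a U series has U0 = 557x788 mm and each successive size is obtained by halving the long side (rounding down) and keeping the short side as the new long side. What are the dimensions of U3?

197 × 278 mm

U1: ⌊788/2⌋ × 557 = 394 × 557 mm
U2: ⌊557/2⌋ × 394 = 278 × 394 mm
U3: ⌊394/2⌋ × 278 = 197 × 278 mm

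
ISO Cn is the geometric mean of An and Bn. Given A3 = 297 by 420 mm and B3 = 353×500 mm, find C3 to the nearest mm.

324 × 458 mm

Short side: √(297 · 353) = √104841 ≈ 323.8 → 324 mm
Long side: √(420 · 500) = √210000 ≈ 458.3 → 458 mm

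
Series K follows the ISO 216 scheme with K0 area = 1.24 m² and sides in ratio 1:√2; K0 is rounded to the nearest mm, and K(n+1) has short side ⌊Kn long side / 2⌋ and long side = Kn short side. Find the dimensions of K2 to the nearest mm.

468 × 662 mm

Let K0's short side be w mm. w · w√2 = 1.24 m² = 1,240,000 mm², so w ≈ 936.4 mm and w√2 ≈ 1324.2 mm → K0 = 936 × 1324 mm.
K1: ⌊1324/2⌋ × 936 = 662 × 936 mm
K2: ⌊936/2⌋ × 662 = 468 × 662 mm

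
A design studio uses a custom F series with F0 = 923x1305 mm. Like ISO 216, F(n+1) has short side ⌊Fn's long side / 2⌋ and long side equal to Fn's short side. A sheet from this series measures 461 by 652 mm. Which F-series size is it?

F2

F0: 923 × 1305 mm
F1: 652 × 923 mm
F2: 461 × 652 mm
F3: 326 × 461 mm
→ matches F2.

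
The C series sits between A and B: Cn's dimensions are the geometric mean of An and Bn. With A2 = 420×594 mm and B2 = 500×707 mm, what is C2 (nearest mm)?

458 × 648 mm

Short side: √(420 · 500) = √210000 ≈ 458.3 → 458 mm
Long side: √(594 · 707) = √419958 ≈ 648.0 → 648 mm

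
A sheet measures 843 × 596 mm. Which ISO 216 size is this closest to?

A1 (594 × 841 mm)

Aspect ratio 843/596 ≈ 1.414 — close to the ISO √2 ≈ 1.414.
In the A-series (A0 area = 1 m²): A1 = 594 × 841 mm.
Off by 4 mm total — nearest standard size.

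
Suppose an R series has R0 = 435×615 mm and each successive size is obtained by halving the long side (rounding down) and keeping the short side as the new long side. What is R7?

38 × 54 mm

R1 = 307 × 435 mm (from R0 by 1 halving).
R2: ⌊435/2⌋ × 307 = 217 × 307 mm
R3: ⌊307/2⌋ × 217 = 153 × 217 mm
R4: ⌊217/2⌋ × 153 = 108 × 153 mm
R5: ⌊153/2⌋ × 108 = 76 × 108 mm
R6: ⌊108/2⌋ × 76 = 54 × 76 mm
R7: ⌊76/2⌋ × 54 = 38 × 54 mm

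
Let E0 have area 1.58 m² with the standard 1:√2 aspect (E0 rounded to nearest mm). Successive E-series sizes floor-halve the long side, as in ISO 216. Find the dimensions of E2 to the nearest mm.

Let E0's short side be w mm. w · w√2 = 1.58 m² = 1,580,000 mm², so w ≈ 1057.0 mm and w√2 ≈ 1494.8 mm → E0 = 1057 × 1495 mm.
E1: ⌊1495/2⌋ × 1057 = 747 × 1057 mm
E2: ⌊1057/2⌋ × 747 = 528 × 747 mm

528 × 747 mm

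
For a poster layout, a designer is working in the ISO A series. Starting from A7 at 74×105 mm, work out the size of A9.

A8: ⌊105/2⌋ × 74 = 52 × 74 mm
A9: ⌊74/2⌋ × 52 = 37 × 52 mm

37 × 52 mm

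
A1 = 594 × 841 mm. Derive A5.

A2: ⌊841/2⌋ × 594 = 420 × 594 mm
A3: ⌊594/2⌋ × 420 = 297 × 420 mm
A4: ⌊420/2⌋ × 297 = 210 × 297 mm
A5: ⌊297/2⌋ × 210 = 148 × 210 mm

148 × 210 mm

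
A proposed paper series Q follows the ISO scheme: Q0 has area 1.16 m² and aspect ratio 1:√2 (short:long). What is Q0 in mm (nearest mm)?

906 × 1281 mm

Let the short side be w mm. Then w · w√2 = 1.16 m² = 1,160,000 mm².
w² = 1,160,000/√2, so w ≈ 905.7 mm; long side = w√2 ≈ 1280.8 mm.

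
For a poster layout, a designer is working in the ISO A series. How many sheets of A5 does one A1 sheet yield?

A1 = 594 × 841 mm; A5 = 148 × 210 mm.
Each halving step doubles the count; 4 steps from A1 to A5.
2^4 = 16.

16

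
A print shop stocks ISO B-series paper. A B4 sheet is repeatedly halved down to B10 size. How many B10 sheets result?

64

B4 = 250 × 353 mm; B10 = 31 × 44 mm.
Each halving step doubles the count; 6 steps from B4 to B10.
2^6 = 64.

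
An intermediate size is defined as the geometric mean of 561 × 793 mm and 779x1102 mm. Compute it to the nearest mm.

661 × 935 mm

Short side: √(561 · 779) = √437019 ≈ 661.1 → 661 mm
Long side: √(793 · 1102) = √873886 ≈ 934.8 → 935 mm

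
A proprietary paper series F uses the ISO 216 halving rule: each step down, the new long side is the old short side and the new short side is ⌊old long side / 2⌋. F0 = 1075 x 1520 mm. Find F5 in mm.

F1: ⌊1520/2⌋ × 1075 = 760 × 1075 mm
F2: ⌊1075/2⌋ × 760 = 537 × 760 mm
F3: ⌊760/2⌋ × 537 = 380 × 537 mm
F4: ⌊537/2⌋ × 380 = 268 × 380 mm
F5: ⌊380/2⌋ × 268 = 190 × 268 mm

190 × 268 mm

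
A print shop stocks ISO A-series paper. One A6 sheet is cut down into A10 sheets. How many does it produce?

16

A6 = 105 × 148 mm; A10 = 26 × 37 mm.
Each halving step doubles the count; 4 steps from A6 to A10.
2^4 = 16.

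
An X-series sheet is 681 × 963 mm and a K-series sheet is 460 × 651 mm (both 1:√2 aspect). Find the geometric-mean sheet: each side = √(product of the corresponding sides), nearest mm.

560 × 792 mm

Short side: √(681 · 460) = √313260 ≈ 559.7 → 560 mm
Long side: √(963 · 651) = √626913 ≈ 791.8 → 792 mm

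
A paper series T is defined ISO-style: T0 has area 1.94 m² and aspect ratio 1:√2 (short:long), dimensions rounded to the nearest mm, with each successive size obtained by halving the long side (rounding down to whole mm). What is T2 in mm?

Let T0's short side be w mm. w · w√2 = 1.94 m² = 1,940,000 mm², so w ≈ 1171.2 mm and w√2 ≈ 1656.4 mm → T0 = 1171 × 1656 mm.
T1: ⌊1656/2⌋ × 1171 = 828 × 1171 mm
T2: ⌊1171/2⌋ × 828 = 585 × 828 mm

585 × 828 mm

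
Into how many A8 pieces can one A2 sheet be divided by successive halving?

64

Each ISO step halves the sheet: 1 × A2 → 2 × A3 → 4 × A4 → 8 × A5 → …
From A2 to A8 is 6 halving steps: 2^6 = 64.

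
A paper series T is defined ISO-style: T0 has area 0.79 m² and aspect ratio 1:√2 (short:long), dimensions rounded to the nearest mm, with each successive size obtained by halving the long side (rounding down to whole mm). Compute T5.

Let T0's short side be w mm. w · w√2 = 0.79 m² = 790,000 mm², so w ≈ 747.4 mm and w√2 ≈ 1057.0 mm → T0 = 747 × 1057 mm.
T1: ⌊1057/2⌋ × 747 = 528 × 747 mm
T2: ⌊747/2⌋ × 528 = 373 × 528 mm
T3: ⌊528/2⌋ × 373 = 264 × 373 mm
T4: ⌊373/2⌋ × 264 = 186 × 264 mm
T5: ⌊264/2⌋ × 186 = 132 × 186 mm

132 × 186 mm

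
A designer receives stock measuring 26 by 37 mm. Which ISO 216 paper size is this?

A10 (26 × 37 mm)

Aspect ratio 37/26 ≈ 1.423 — close to the ISO √2 ≈ 1.414.
In the A-series (A0 area = 1 m²): A10 = 26 × 37 mm.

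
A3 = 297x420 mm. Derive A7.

74 × 105 mm

A4: ⌊420/2⌋ × 297 = 210 × 297 mm
A5: ⌊297/2⌋ × 210 = 148 × 210 mm
A6: ⌊210/2⌋ × 148 = 105 × 148 mm
A7: ⌊148/2⌋ × 105 = 74 × 105 mm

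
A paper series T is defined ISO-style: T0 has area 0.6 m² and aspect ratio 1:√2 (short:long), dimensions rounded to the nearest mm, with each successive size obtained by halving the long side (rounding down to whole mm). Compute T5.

115 × 162 mm

Let T0's short side be w mm. w · w√2 = 0.6 m² = 600,000 mm², so w ≈ 651.4 mm and w√2 ≈ 921.2 mm → T0 = 651 × 921 mm.
T1: ⌊921/2⌋ × 651 = 460 × 651 mm
T2: ⌊651/2⌋ × 460 = 325 × 460 mm
T3: ⌊460/2⌋ × 325 = 230 × 325 mm
T4: ⌊325/2⌋ × 230 = 162 × 230 mm
T5: ⌊230/2⌋ × 162 = 115 × 162 mm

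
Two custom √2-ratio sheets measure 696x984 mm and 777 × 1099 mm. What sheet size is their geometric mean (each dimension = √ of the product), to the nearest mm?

735 × 1040 mm

Short side: √(696 · 777) = √540792 ≈ 735.4 → 735 mm
Long side: √(984 · 1099) = √1081416 ≈ 1039.9 → 1040 mm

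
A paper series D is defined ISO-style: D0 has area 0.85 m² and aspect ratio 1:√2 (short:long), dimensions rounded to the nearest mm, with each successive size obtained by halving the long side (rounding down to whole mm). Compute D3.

Let D0's short side be w mm. w · w√2 = 0.85 m² = 850,000 mm², so w ≈ 775.3 mm and w√2 ≈ 1096.4 mm → D0 = 775 × 1096 mm.
D1: ⌊1096/2⌋ × 775 = 548 × 775 mm
D2: ⌊775/2⌋ × 548 = 387 × 548 mm
D3: ⌊548/2⌋ × 387 = 274 × 387 mm

274 × 387 mm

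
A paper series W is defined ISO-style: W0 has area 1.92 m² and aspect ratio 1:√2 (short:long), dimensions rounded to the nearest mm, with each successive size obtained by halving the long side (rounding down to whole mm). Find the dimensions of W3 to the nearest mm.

412 × 582 mm

Let W0's short side be w mm. w · w√2 = 1.92 m² = 1,920,000 mm², so w ≈ 1165.2 mm and w√2 ≈ 1647.8 mm → W0 = 1165 × 1648 mm.
W1: ⌊1648/2⌋ × 1165 = 824 × 1165 mm
W2: ⌊1165/2⌋ × 824 = 582 × 824 mm
W3: ⌊824/2⌋ × 582 = 412 × 582 mm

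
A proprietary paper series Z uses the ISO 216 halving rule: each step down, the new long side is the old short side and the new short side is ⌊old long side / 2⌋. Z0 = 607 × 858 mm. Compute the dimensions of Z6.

Z1: ⌊858/2⌋ × 607 = 429 × 607 mm
Z2: ⌊607/2⌋ × 429 = 303 × 429 mm
Z3: ⌊429/2⌋ × 303 = 214 × 303 mm
Z4: ⌊303/2⌋ × 214 = 151 × 214 mm
Z5: ⌊214/2⌋ × 151 = 107 × 151 mm
Z6: ⌊151/2⌋ × 107 = 75 × 107 mm

75 × 107 mm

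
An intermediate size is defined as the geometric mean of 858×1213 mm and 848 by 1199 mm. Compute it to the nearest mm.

853 × 1206 mm

Short side: √(858 · 848) = √727584 ≈ 853.0 → 853 mm
Long side: √(1213 · 1199) = √1454387 ≈ 1206.0 → 1206 mm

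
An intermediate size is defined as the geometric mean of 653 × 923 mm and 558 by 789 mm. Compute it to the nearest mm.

604 × 853 mm

Short side: √(653 · 558) = √364374 ≈ 603.6 → 604 mm
Long side: √(923 · 789) = √728247 ≈ 853.4 → 853 mm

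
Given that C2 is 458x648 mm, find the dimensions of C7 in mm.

C3: ⌊648/2⌋ × 458 = 324 × 458 mm
C4: ⌊458/2⌋ × 324 = 229 × 324 mm
C5: ⌊324/2⌋ × 229 = 162 × 229 mm
C6: ⌊229/2⌋ × 162 = 114 × 162 mm
C7: ⌊162/2⌋ × 114 = 81 × 114 mm

81 × 114 mm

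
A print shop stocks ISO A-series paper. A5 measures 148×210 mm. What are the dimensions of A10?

A6: ⌊210/2⌋ × 148 = 105 × 148 mm
A7: ⌊148/2⌋ × 105 = 74 × 105 mm
A8: ⌊105/2⌋ × 74 = 52 × 74 mm
A9: ⌊74/2⌋ × 52 = 37 × 52 mm
A10: ⌊52/2⌋ × 37 = 26 × 37 mm

26 × 37 mm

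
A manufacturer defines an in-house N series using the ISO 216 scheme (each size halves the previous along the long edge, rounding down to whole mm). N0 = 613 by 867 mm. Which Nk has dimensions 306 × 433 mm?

N0: 613 × 867 mm
N1: 433 × 613 mm
N2: 306 × 433 mm
N3: 216 × 306 mm
→ matches N2.

N2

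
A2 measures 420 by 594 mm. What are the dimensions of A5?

A3: ⌊594/2⌋ × 420 = 297 × 420 mm
A4: ⌊420/2⌋ × 297 = 210 × 297 mm
A5: ⌊297/2⌋ × 210 = 148 × 210 mm

148 × 210 mm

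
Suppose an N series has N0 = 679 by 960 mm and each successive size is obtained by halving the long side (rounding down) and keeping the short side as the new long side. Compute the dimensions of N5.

N1: ⌊960/2⌋ × 679 = 480 × 679 mm
N2: ⌊679/2⌋ × 480 = 339 × 480 mm
N3: ⌊480/2⌋ × 339 = 240 × 339 mm
N4: ⌊339/2⌋ × 240 = 169 × 240 mm
N5: ⌊240/2⌋ × 169 = 120 × 169 mm

120 × 169 mm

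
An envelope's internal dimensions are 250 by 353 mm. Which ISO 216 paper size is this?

B4 (250 × 353 mm)

Aspect ratio 353/250 ≈ 1.412 — close to the ISO √2 ≈ 1.414.
In the B-series (B0 = 1000 × 1414 mm): B4 = 250 × 353 mm.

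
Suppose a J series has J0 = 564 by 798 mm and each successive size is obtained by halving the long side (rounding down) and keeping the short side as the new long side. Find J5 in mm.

99 × 141 mm

J1: ⌊798/2⌋ × 564 = 399 × 564 mm
J2: ⌊564/2⌋ × 399 = 282 × 399 mm
J3: ⌊399/2⌋ × 282 = 199 × 282 mm
J4: ⌊282/2⌋ × 199 = 141 × 199 mm
J5: ⌊199/2⌋ × 141 = 99 × 141 mm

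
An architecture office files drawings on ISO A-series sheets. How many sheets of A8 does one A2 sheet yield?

Each ISO step halves the sheet: 1 × A2 → 2 × A3 → 4 × A4 → 8 × A5 → …
From A2 to A8 is 6 halving steps: 2^6 = 64.

64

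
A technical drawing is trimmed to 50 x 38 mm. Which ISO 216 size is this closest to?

Aspect ratio 50/38 ≈ 1.316 (ISO target is √2 ≈ 1.414).
In the A-series (A0 area = 1 m²): A9 = 37 × 52 mm.
Off by 3 mm total — nearest standard size.

A9 (37 × 52 mm)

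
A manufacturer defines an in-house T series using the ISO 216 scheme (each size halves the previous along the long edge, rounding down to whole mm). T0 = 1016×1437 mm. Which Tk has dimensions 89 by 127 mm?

T7

T0: 1016 × 1437 mm
T1: 718 × 1016 mm
T2: 508 × 718 mm
T3: 359 × 508 mm
T4: 254 × 359 mm
T5: 179 × 254 mm
T6: 127 × 179 mm
T7: 89 × 127 mm
T8: 63 × 89 mm
→ matches T7.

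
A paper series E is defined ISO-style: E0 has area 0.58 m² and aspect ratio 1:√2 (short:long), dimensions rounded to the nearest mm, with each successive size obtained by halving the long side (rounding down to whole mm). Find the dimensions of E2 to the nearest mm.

Let E0's short side be w mm. w · w√2 = 0.58 m² = 580,000 mm², so w ≈ 640.4 mm and w√2 ≈ 905.7 mm → E0 = 640 × 906 mm.
E1: ⌊906/2⌋ × 640 = 453 × 640 mm
E2: ⌊640/2⌋ × 453 = 320 × 453 mm

320 × 453 mm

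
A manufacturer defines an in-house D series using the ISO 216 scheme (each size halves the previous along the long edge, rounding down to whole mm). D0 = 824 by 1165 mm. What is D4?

D1: ⌊1165/2⌋ × 824 = 582 × 824 mm
D2: ⌊824/2⌋ × 582 = 412 × 582 mm
D3: ⌊582/2⌋ × 412 = 291 × 412 mm
D4: ⌊412/2⌋ × 291 = 206 × 291 mm

206 × 291 mm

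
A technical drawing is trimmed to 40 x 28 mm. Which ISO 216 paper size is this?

C10 (28 × 40 mm)

Aspect ratio 40/28 ≈ 1.429 — close to the ISO √2 ≈ 1.414.
In the C-series (envelope sizes, between A and B): C10 = 28 × 40 mm.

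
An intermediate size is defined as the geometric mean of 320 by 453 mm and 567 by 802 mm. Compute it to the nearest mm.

Short side: √(320 · 567) = √181440 ≈ 426.0 → 426 mm
Long side: √(453 · 802) = √363306 ≈ 602.7 → 603 mm

426 × 603 mm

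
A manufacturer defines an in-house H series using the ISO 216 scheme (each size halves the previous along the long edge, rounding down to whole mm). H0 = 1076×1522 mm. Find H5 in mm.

H1: ⌊1522/2⌋ × 1076 = 761 × 1076 mm
H2: ⌊1076/2⌋ × 761 = 538 × 761 mm
H3: ⌊761/2⌋ × 538 = 380 × 538 mm
H4: ⌊538/2⌋ × 380 = 269 × 380 mm
H5: ⌊380/2⌋ × 269 = 190 × 269 mm

190 × 269 mm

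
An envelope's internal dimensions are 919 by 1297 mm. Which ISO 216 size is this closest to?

Aspect ratio 1297/919 ≈ 1.411 — close to the ISO √2 ≈ 1.414.
In the C-series (envelope sizes, between A and B): C0 = 917 × 1297 mm.
Off by 2 mm total — nearest standard size.

C0 (917 × 1297 mm)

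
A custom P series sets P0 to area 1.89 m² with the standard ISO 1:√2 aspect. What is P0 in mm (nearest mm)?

1156 × 1635 mm

Let the short side be w mm. Then w · w√2 = 1.89 m² = 1,890,000 mm².
w² = 1,890,000/√2, so w ≈ 1156.0 mm; long side = w√2 ≈ 1634.9 mm.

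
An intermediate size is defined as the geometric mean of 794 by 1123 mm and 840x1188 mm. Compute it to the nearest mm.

817 × 1155 mm

Short side: √(794 · 840) = √666960 ≈ 816.7 → 817 mm
Long side: √(1123 · 1188) = √1334124 ≈ 1155.0 → 1155 mm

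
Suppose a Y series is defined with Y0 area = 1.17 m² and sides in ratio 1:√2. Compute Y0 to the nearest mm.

Let the short side be w mm. Then w · w√2 = 1.17 m² = 1,170,000 mm².
w² = 1,170,000/√2, so w ≈ 909.6 mm; long side = w√2 ≈ 1286.3 mm.

910 × 1286 mm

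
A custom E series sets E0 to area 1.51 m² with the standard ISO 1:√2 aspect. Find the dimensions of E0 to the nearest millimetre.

Let the short side be w mm. Then w · w√2 = 1.51 m² = 1,510,000 mm².
w² = 1,510,000/√2, so w ≈ 1033.3 mm; long side = w√2 ≈ 1461.3 mm.

1033 × 1461 mm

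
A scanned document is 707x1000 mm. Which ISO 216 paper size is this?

B1 (707 × 1000 mm)

Aspect ratio 1000/707 ≈ 1.414 — close to the ISO √2 ≈ 1.414.
In the B-series (B0 = 1000 × 1414 mm): B1 = 707 × 1000 mm.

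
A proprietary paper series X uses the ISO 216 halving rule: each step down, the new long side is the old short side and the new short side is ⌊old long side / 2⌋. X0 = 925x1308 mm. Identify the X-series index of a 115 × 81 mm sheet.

X7

X0: 925 × 1308 mm
X1: 654 × 925 mm
X2: 462 × 654 mm
X3: 327 × 462 mm
X4: 231 × 327 mm
X5: 163 × 231 mm
X6: 115 × 163 mm
X7: 81 × 115 mm
X8: 57 × 81 mm
→ matches X7.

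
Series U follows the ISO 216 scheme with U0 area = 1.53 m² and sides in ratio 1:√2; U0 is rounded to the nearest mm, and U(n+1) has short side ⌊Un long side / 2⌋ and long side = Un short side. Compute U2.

520 × 735 mm

Let U0's short side be w mm. w · w√2 = 1.53 m² = 1,530,000 mm², so w ≈ 1040.1 mm and w√2 ≈ 1471.0 mm → U0 = 1040 × 1471 mm.
U1: ⌊1471/2⌋ × 1040 = 735 × 1040 mm
U2: ⌊1040/2⌋ × 735 = 520 × 735 mm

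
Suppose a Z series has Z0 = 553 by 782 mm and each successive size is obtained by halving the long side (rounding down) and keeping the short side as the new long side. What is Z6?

Z1: ⌊782/2⌋ × 553 = 391 × 553 mm
Z2: ⌊553/2⌋ × 391 = 276 × 391 mm
Z3: ⌊391/2⌋ × 276 = 195 × 276 mm
Z4: ⌊276/2⌋ × 195 = 138 × 195 mm
Z5: ⌊195/2⌋ × 138 = 97 × 138 mm
Z6: ⌊138/2⌋ × 97 = 69 × 97 mm

69 × 97 mm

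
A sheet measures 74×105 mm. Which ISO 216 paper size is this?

Aspect ratio 105/74 ≈ 1.419 — close to the ISO √2 ≈ 1.414.
In the A-series (A0 area = 1 m²): A7 = 74 × 105 mm.

A7 (74 × 105 mm)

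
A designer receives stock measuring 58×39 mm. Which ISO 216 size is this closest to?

Aspect ratio 58/39 ≈ 1.487 (ISO target is √2 ≈ 1.414).
In the C-series (envelope sizes, between A and B): C9 = 40 × 57 mm.
Off by 2 mm total — nearest standard size.

C9 (40 × 57 mm)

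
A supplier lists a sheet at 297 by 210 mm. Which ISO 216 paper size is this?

A4 (210 × 297 mm)

Aspect ratio 297/210 ≈ 1.414 — close to the ISO √2 ≈ 1.414.
In the A-series (A0 area = 1 m²): A4 = 210 × 297 mm.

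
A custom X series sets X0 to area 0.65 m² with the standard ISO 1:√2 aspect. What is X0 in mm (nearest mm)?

678 × 959 mm

Let the short side be w mm. Then w · w√2 = 0.65 m² = 650,000 mm².
w² = 650,000/√2, so w ≈ 678.0 mm; long side = w√2 ≈ 958.8 mm.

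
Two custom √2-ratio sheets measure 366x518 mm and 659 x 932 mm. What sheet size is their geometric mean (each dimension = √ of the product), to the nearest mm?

Short side: √(366 · 659) = √241194 ≈ 491.1 → 491 mm
Long side: √(518 · 932) = √482776 ≈ 694.8 → 695 mm

491 × 695 mm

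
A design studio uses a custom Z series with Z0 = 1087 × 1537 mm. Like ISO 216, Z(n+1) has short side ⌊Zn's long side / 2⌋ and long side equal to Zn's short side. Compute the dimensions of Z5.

Z1: ⌊1537/2⌋ × 1087 = 768 × 1087 mm
Z2: ⌊1087/2⌋ × 768 = 543 × 768 mm
Z3: ⌊768/2⌋ × 543 = 384 × 543 mm
Z4: ⌊543/2⌋ × 384 = 271 × 384 mm
Z5: ⌊384/2⌋ × 271 = 192 × 271 mm

192 × 271 mm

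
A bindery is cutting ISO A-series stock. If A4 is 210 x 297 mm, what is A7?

A5: ⌊297/2⌋ × 210 = 148 × 210 mm
A6: ⌊210/2⌋ × 148 = 105 × 148 mm
A7: ⌊148/2⌋ × 105 = 74 × 105 mm

74 × 105 mm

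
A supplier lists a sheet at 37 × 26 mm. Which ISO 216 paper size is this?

A10 (26 × 37 mm)

Aspect ratio 37/26 ≈ 1.423 — close to the ISO √2 ≈ 1.414.
In the A-series (A0 area = 1 m²): A10 = 26 × 37 mm.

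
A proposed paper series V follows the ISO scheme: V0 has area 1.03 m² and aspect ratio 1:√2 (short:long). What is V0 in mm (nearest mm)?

853 × 1207 mm

Let the short side be w mm. Then w · w√2 = 1.03 m² = 1,030,000 mm².
w² = 1,030,000/√2, so w ≈ 853.4 mm; long side = w√2 ≈ 1206.9 mm.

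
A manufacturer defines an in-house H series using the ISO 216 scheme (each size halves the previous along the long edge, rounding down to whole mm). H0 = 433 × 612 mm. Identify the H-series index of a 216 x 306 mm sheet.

H0: 433 × 612 mm
H1: 306 × 433 mm
H2: 216 × 306 mm
H3: 153 × 216 mm
→ matches H2.

H2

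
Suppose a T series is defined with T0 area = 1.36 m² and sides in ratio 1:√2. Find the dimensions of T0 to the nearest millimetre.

Let the short side be w mm. Then w · w√2 = 1.36 m² = 1,360,000 mm².
w² = 1,360,000/√2, so w ≈ 980.6 mm; long side = w√2 ≈ 1386.8 mm.

981 × 1387 mm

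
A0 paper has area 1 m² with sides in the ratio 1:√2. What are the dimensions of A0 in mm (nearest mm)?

Let the short side be w mm. Then the long side is w√2 and w · w√2 = 10⁶ mm².
w² = 10⁶/√2, so w = 1000 / 2^(1/4) ≈ 840.9 mm; long side = 1000 · 2^(1/4) ≈ 1189.2 mm.

841 × 1189 mm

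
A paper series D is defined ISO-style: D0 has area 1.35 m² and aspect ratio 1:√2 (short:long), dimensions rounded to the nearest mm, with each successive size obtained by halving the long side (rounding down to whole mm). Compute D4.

244 × 345 mm

Let D0's short side be w mm. w · w√2 = 1.35 m² = 1,350,000 mm², so w ≈ 977.0 mm and w√2 ≈ 1381.7 mm → D0 = 977 × 1382 mm.
D1: ⌊1382/2⌋ × 977 = 691 × 977 mm
D2: ⌊977/2⌋ × 691 = 488 × 691 mm
D3: ⌊691/2⌋ × 488 = 345 × 488 mm
D4: ⌊488/2⌋ × 345 = 244 × 345 mm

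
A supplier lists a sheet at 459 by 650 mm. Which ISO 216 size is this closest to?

C2 (458 × 648 mm)

Aspect ratio 650/459 ≈ 1.416 — close to the ISO √2 ≈ 1.414.
In the C-series (envelope sizes, between A and B): C2 = 458 × 648 mm.
Off by 3 mm total — nearest standard size.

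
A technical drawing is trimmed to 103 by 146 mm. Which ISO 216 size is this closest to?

Aspect ratio 146/103 ≈ 1.417 — close to the ISO √2 ≈ 1.414.
In the A-series (A0 area = 1 m²): A6 = 105 × 148 mm.
Off by 4 mm total — nearest standard size.

A6 (105 × 148 mm)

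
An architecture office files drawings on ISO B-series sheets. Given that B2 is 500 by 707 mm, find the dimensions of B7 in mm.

B3: ⌊707/2⌋ × 500 = 353 × 500 mm
B4: ⌊500/2⌋ × 353 = 250 × 353 mm
B5: ⌊353/2⌋ × 250 = 176 × 250 mm
B6: ⌊250/2⌋ × 176 = 125 × 176 mm
B7: ⌊176/2⌋ × 125 = 88 × 125 mm

88 × 125 mm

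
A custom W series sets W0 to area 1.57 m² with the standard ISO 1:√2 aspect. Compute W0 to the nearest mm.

Let the short side be w mm. Then w · w√2 = 1.57 m² = 1,570,000 mm².
w² = 1,570,000/√2, so w ≈ 1053.6 mm; long side = w√2 ≈ 1490.1 mm.

1054 × 1490 mm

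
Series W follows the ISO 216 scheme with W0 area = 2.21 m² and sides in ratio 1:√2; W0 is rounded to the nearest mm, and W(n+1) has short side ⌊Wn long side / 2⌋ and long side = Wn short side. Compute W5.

Let W0's short side be w mm. w · w√2 = 2.21 m² = 2,210,000 mm², so w ≈ 1250.1 mm and w√2 ≈ 1767.9 mm → W0 = 1250 × 1768 mm.
W1: ⌊1768/2⌋ × 1250 = 884 × 1250 mm
W2: ⌊1250/2⌋ × 884 = 625 × 884 mm
W3: ⌊884/2⌋ × 625 = 442 × 625 mm
W4: ⌊625/2⌋ × 442 = 312 × 442 mm
W5: ⌊442/2⌋ × 312 = 221 × 312 mm

221 × 312 mm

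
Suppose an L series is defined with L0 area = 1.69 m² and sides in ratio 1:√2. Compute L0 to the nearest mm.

1093 × 1546 mm

Let the short side be w mm. Then w · w√2 = 1.69 m² = 1,690,000 mm².
w² = 1,690,000/√2, so w ≈ 1093.2 mm; long side = w√2 ≈ 1546.0 mm.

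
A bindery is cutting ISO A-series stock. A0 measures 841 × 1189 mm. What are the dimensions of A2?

420 × 594 mm

A1: ⌊1189/2⌋ × 841 = 594 × 841 mm
A2: ⌊841/2⌋ × 594 = 420 × 594 mm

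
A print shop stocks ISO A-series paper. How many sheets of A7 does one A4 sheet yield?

Each ISO step halves the sheet: 1 × A4 → 2 × A5 → 4 × A6 → 8 × A7
From A4 to A7 is 3 halving steps: 2^3 = 8.

8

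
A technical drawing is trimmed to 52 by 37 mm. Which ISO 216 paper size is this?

Aspect ratio 52/37 ≈ 1.405 — close to the ISO √2 ≈ 1.414.
In the A-series (A0 area = 1 m²): A9 = 37 × 52 mm.

A9 (37 × 52 mm)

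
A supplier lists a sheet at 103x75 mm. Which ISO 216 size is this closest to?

Aspect ratio 103/75 ≈ 1.373 (ISO target is √2 ≈ 1.414).
In the A-series (A0 area = 1 m²): A7 = 74 × 105 mm.
Off by 3 mm total — nearest standard size.

A7 (74 × 105 mm)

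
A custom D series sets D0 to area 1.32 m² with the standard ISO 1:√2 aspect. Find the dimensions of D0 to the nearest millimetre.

966 × 1366 mm

Let the short side be w mm. Then w · w√2 = 1.32 m² = 1,320,000 mm².
w² = 1,320,000/√2, so w ≈ 966.1 mm; long side = w√2 ≈ 1366.3 mm.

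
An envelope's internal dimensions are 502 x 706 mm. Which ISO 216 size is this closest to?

Aspect ratio 706/502 ≈ 1.406 — close to the ISO √2 ≈ 1.414.
In the B-series (B0 = 1000 × 1414 mm): B2 = 500 × 707 mm.
Off by 3 mm total — nearest standard size.

B2 (500 × 707 mm)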